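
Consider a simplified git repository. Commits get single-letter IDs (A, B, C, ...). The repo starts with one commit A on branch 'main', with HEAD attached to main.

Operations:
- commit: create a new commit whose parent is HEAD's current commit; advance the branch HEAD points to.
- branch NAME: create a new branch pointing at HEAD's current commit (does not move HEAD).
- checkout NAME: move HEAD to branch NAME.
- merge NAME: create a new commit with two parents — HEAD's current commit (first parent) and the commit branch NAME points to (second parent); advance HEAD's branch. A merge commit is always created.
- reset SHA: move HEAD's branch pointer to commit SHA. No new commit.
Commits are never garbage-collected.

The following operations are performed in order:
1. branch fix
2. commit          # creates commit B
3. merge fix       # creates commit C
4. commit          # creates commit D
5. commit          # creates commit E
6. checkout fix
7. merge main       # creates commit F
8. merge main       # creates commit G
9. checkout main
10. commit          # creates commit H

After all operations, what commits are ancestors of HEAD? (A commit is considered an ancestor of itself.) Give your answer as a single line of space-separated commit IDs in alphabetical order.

After op 1 (branch): HEAD=main@A [fix=A main=A]
After op 2 (commit): HEAD=main@B [fix=A main=B]
After op 3 (merge): HEAD=main@C [fix=A main=C]
After op 4 (commit): HEAD=main@D [fix=A main=D]
After op 5 (commit): HEAD=main@E [fix=A main=E]
After op 6 (checkout): HEAD=fix@A [fix=A main=E]
After op 7 (merge): HEAD=fix@F [fix=F main=E]
After op 8 (merge): HEAD=fix@G [fix=G main=E]
After op 9 (checkout): HEAD=main@E [fix=G main=E]
After op 10 (commit): HEAD=main@H [fix=G main=H]

Answer: A B C D E H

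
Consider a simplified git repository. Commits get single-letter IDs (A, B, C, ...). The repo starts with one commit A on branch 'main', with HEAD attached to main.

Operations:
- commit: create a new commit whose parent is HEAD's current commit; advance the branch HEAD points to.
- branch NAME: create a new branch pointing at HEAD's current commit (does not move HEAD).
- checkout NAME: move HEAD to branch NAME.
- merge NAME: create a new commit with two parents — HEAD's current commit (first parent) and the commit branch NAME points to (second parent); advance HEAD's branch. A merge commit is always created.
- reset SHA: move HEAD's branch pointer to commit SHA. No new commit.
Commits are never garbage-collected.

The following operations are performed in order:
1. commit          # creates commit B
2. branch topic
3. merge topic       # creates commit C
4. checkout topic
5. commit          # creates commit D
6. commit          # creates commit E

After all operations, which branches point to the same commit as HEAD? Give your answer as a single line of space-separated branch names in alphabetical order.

After op 1 (commit): HEAD=main@B [main=B]
After op 2 (branch): HEAD=main@B [main=B topic=B]
After op 3 (merge): HEAD=main@C [main=C topic=B]
After op 4 (checkout): HEAD=topic@B [main=C topic=B]
After op 5 (commit): HEAD=topic@D [main=C topic=D]
After op 6 (commit): HEAD=topic@E [main=C topic=E]

Answer: topic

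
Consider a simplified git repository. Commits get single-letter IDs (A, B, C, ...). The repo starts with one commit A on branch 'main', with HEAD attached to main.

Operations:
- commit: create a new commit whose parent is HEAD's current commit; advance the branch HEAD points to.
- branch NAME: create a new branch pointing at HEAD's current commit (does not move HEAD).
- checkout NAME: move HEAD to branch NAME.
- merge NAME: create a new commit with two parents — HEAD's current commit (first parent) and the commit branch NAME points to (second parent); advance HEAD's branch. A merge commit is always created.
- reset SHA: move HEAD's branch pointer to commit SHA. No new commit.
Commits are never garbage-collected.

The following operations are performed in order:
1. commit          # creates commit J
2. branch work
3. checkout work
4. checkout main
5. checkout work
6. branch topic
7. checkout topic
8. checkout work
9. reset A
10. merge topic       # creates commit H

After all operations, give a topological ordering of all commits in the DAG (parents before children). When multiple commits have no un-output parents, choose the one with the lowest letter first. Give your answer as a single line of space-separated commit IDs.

Answer: A J H

Derivation:
After op 1 (commit): HEAD=main@J [main=J]
After op 2 (branch): HEAD=main@J [main=J work=J]
After op 3 (checkout): HEAD=work@J [main=J work=J]
After op 4 (checkout): HEAD=main@J [main=J work=J]
After op 5 (checkout): HEAD=work@J [main=J work=J]
After op 6 (branch): HEAD=work@J [main=J topic=J work=J]
After op 7 (checkout): HEAD=topic@J [main=J topic=J work=J]
After op 8 (checkout): HEAD=work@J [main=J topic=J work=J]
After op 9 (reset): HEAD=work@A [main=J topic=J work=A]
After op 10 (merge): HEAD=work@H [main=J topic=J work=H]
commit A: parents=[]
commit H: parents=['A', 'J']
commit J: parents=['A']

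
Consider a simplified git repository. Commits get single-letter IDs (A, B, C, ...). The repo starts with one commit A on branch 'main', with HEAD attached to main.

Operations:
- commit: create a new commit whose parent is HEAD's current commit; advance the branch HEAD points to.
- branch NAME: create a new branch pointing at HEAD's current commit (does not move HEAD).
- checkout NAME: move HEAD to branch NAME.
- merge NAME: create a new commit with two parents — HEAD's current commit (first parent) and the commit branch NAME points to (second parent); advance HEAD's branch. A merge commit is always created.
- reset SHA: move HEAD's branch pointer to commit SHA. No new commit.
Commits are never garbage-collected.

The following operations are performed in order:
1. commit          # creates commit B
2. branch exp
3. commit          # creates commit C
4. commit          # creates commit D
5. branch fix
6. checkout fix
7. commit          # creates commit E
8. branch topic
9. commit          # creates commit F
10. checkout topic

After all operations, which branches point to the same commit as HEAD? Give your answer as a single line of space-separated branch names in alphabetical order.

Answer: topic

Derivation:
After op 1 (commit): HEAD=main@B [main=B]
After op 2 (branch): HEAD=main@B [exp=B main=B]
After op 3 (commit): HEAD=main@C [exp=B main=C]
After op 4 (commit): HEAD=main@D [exp=B main=D]
After op 5 (branch): HEAD=main@D [exp=B fix=D main=D]
After op 6 (checkout): HEAD=fix@D [exp=B fix=D main=D]
After op 7 (commit): HEAD=fix@E [exp=B fix=E main=D]
After op 8 (branch): HEAD=fix@E [exp=B fix=E main=D topic=E]
After op 9 (commit): HEAD=fix@F [exp=B fix=F main=D topic=E]
After op 10 (checkout): HEAD=topic@E [exp=B fix=F main=D topic=E]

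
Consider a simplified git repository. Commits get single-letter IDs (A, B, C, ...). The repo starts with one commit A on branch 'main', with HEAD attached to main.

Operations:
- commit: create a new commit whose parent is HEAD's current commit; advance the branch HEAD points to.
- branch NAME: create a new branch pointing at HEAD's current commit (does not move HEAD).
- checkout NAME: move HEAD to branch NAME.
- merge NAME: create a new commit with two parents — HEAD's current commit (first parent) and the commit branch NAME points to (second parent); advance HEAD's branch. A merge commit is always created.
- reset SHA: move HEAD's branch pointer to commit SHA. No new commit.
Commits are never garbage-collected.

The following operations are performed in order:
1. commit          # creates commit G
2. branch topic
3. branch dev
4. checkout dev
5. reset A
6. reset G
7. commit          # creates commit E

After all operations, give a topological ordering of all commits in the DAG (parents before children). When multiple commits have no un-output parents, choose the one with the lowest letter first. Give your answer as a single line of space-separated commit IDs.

After op 1 (commit): HEAD=main@G [main=G]
After op 2 (branch): HEAD=main@G [main=G topic=G]
After op 3 (branch): HEAD=main@G [dev=G main=G topic=G]
After op 4 (checkout): HEAD=dev@G [dev=G main=G topic=G]
After op 5 (reset): HEAD=dev@A [dev=A main=G topic=G]
After op 6 (reset): HEAD=dev@G [dev=G main=G topic=G]
After op 7 (commit): HEAD=dev@E [dev=E main=G topic=G]
commit A: parents=[]
commit E: parents=['G']
commit G: parents=['A']

Answer: A G E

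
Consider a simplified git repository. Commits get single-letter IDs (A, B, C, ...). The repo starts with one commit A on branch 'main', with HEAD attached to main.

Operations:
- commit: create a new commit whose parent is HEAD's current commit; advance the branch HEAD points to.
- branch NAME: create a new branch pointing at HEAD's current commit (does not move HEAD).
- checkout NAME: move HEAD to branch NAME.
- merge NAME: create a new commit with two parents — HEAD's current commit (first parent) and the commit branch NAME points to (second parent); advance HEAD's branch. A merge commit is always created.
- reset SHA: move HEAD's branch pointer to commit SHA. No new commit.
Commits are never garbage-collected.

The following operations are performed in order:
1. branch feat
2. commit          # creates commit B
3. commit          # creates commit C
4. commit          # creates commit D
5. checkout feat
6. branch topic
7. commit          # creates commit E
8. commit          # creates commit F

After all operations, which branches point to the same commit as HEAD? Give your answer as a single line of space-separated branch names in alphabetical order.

Answer: feat

Derivation:
After op 1 (branch): HEAD=main@A [feat=A main=A]
After op 2 (commit): HEAD=main@B [feat=A main=B]
After op 3 (commit): HEAD=main@C [feat=A main=C]
After op 4 (commit): HEAD=main@D [feat=A main=D]
After op 5 (checkout): HEAD=feat@A [feat=A main=D]
After op 6 (branch): HEAD=feat@A [feat=A main=D topic=A]
After op 7 (commit): HEAD=feat@E [feat=E main=D topic=A]
After op 8 (commit): HEAD=feat@F [feat=F main=D topic=A]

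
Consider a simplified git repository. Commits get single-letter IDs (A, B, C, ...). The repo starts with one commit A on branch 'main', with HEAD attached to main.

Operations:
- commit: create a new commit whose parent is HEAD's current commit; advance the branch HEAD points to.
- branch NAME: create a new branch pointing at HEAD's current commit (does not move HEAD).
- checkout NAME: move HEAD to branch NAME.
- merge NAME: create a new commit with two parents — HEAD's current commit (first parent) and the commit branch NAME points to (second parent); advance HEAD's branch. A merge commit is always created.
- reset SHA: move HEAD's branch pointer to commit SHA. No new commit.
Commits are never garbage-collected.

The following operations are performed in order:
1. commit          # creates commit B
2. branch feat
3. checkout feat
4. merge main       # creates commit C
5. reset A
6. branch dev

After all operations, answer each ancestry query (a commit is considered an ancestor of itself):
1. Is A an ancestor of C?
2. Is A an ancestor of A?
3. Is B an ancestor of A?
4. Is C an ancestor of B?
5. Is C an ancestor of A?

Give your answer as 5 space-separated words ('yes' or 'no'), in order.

Answer: yes yes no no no

Derivation:
After op 1 (commit): HEAD=main@B [main=B]
After op 2 (branch): HEAD=main@B [feat=B main=B]
After op 3 (checkout): HEAD=feat@B [feat=B main=B]
After op 4 (merge): HEAD=feat@C [feat=C main=B]
After op 5 (reset): HEAD=feat@A [feat=A main=B]
After op 6 (branch): HEAD=feat@A [dev=A feat=A main=B]
ancestors(C) = {A,B,C}; A in? yes
ancestors(A) = {A}; A in? yes
ancestors(A) = {A}; B in? no
ancestors(B) = {A,B}; C in? no
ancestors(A) = {A}; C in? no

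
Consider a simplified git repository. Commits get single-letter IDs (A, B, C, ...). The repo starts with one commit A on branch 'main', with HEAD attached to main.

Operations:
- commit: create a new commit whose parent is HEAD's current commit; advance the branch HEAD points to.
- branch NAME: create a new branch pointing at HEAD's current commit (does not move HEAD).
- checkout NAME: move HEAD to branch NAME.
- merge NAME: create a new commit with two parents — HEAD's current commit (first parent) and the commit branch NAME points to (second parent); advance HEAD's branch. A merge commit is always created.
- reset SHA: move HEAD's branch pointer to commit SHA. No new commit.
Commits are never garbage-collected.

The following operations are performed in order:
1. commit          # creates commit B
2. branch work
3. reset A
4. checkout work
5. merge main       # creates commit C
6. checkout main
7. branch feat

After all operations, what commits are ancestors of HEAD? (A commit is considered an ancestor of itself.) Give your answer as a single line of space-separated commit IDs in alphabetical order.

Answer: A

Derivation:
After op 1 (commit): HEAD=main@B [main=B]
After op 2 (branch): HEAD=main@B [main=B work=B]
After op 3 (reset): HEAD=main@A [main=A work=B]
After op 4 (checkout): HEAD=work@B [main=A work=B]
After op 5 (merge): HEAD=work@C [main=A work=C]
After op 6 (checkout): HEAD=main@A [main=A work=C]
After op 7 (branch): HEAD=main@A [feat=A main=A work=C]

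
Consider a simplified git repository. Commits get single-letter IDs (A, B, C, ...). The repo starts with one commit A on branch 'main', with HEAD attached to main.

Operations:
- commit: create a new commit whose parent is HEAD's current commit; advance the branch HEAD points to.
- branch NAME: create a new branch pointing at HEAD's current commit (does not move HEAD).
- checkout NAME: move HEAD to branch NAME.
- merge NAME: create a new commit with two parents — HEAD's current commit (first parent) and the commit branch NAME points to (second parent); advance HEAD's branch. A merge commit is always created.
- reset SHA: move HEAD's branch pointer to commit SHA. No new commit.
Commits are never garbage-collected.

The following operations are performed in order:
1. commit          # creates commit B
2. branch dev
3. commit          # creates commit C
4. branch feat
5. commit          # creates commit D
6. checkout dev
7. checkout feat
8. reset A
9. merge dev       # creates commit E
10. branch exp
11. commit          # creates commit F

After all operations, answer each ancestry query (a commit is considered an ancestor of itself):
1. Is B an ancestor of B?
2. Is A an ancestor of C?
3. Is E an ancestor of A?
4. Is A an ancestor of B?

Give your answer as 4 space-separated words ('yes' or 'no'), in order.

Answer: yes yes no yes

Derivation:
After op 1 (commit): HEAD=main@B [main=B]
After op 2 (branch): HEAD=main@B [dev=B main=B]
After op 3 (commit): HEAD=main@C [dev=B main=C]
After op 4 (branch): HEAD=main@C [dev=B feat=C main=C]
After op 5 (commit): HEAD=main@D [dev=B feat=C main=D]
After op 6 (checkout): HEAD=dev@B [dev=B feat=C main=D]
After op 7 (checkout): HEAD=feat@C [dev=B feat=C main=D]
After op 8 (reset): HEAD=feat@A [dev=B feat=A main=D]
After op 9 (merge): HEAD=feat@E [dev=B feat=E main=D]
After op 10 (branch): HEAD=feat@E [dev=B exp=E feat=E main=D]
After op 11 (commit): HEAD=feat@F [dev=B exp=E feat=F main=D]
ancestors(B) = {A,B}; B in? yes
ancestors(C) = {A,B,C}; A in? yes
ancestors(A) = {A}; E in? no
ancestors(B) = {A,B}; A in? yes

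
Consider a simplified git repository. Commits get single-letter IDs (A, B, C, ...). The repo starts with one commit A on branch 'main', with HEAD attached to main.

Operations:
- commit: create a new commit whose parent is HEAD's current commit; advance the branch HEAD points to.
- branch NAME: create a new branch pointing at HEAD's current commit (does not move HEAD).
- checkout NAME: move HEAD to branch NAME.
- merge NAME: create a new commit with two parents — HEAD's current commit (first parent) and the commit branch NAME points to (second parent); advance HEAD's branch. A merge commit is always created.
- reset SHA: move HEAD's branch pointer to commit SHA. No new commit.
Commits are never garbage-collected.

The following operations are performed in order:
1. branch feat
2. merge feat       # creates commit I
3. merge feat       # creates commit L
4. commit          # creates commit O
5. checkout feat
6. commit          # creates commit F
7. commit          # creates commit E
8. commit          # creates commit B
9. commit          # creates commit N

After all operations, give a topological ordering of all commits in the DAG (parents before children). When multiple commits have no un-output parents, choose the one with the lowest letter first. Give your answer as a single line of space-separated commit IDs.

After op 1 (branch): HEAD=main@A [feat=A main=A]
After op 2 (merge): HEAD=main@I [feat=A main=I]
After op 3 (merge): HEAD=main@L [feat=A main=L]
After op 4 (commit): HEAD=main@O [feat=A main=O]
After op 5 (checkout): HEAD=feat@A [feat=A main=O]
After op 6 (commit): HEAD=feat@F [feat=F main=O]
After op 7 (commit): HEAD=feat@E [feat=E main=O]
After op 8 (commit): HEAD=feat@B [feat=B main=O]
After op 9 (commit): HEAD=feat@N [feat=N main=O]
commit A: parents=[]
commit B: parents=['E']
commit E: parents=['F']
commit F: parents=['A']
commit I: parents=['A', 'A']
commit L: parents=['I', 'A']
commit N: parents=['B']
commit O: parents=['L']

Answer: A F E B I L N O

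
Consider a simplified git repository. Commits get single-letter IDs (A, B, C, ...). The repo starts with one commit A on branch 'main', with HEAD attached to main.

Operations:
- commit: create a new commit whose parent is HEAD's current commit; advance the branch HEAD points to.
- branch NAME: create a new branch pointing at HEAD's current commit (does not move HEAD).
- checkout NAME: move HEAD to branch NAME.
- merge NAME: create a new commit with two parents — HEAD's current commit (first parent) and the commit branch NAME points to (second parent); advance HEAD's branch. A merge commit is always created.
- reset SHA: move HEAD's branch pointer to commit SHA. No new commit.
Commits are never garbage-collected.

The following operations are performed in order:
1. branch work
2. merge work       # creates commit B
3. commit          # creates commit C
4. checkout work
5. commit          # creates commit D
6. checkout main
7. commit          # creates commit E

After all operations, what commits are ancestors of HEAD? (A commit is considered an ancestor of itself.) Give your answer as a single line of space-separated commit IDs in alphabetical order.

After op 1 (branch): HEAD=main@A [main=A work=A]
After op 2 (merge): HEAD=main@B [main=B work=A]
After op 3 (commit): HEAD=main@C [main=C work=A]
After op 4 (checkout): HEAD=work@A [main=C work=A]
After op 5 (commit): HEAD=work@D [main=C work=D]
After op 6 (checkout): HEAD=main@C [main=C work=D]
After op 7 (commit): HEAD=main@E [main=E work=D]

Answer: A B C E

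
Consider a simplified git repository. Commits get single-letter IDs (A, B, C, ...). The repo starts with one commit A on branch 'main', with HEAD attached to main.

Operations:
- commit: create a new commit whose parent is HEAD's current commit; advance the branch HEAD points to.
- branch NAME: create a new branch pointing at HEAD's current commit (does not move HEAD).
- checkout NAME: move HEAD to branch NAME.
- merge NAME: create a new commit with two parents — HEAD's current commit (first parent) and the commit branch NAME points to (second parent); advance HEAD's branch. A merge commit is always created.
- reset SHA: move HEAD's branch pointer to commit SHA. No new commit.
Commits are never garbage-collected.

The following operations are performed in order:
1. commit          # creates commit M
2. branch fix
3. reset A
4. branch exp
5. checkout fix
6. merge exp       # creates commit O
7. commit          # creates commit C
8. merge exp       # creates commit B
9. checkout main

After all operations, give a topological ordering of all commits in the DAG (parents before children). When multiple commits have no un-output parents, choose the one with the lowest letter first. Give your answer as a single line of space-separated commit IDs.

After op 1 (commit): HEAD=main@M [main=M]
After op 2 (branch): HEAD=main@M [fix=M main=M]
After op 3 (reset): HEAD=main@A [fix=M main=A]
After op 4 (branch): HEAD=main@A [exp=A fix=M main=A]
After op 5 (checkout): HEAD=fix@M [exp=A fix=M main=A]
After op 6 (merge): HEAD=fix@O [exp=A fix=O main=A]
After op 7 (commit): HEAD=fix@C [exp=A fix=C main=A]
After op 8 (merge): HEAD=fix@B [exp=A fix=B main=A]
After op 9 (checkout): HEAD=main@A [exp=A fix=B main=A]
commit A: parents=[]
commit B: parents=['C', 'A']
commit C: parents=['O']
commit M: parents=['A']
commit O: parents=['M', 'A']

Answer: A M O C B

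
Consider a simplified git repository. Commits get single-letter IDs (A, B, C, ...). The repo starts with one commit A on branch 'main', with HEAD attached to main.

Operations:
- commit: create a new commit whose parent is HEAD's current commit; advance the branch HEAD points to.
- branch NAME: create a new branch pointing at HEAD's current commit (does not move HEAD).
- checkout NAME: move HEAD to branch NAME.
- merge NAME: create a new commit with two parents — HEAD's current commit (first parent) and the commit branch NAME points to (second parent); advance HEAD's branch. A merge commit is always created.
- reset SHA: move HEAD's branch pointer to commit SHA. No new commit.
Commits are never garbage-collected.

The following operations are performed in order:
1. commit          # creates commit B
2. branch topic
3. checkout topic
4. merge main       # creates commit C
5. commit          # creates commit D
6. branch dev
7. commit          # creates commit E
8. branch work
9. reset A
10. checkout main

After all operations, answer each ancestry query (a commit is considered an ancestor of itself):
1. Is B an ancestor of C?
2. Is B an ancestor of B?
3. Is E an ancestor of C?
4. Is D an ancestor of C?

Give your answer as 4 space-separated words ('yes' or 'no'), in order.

After op 1 (commit): HEAD=main@B [main=B]
After op 2 (branch): HEAD=main@B [main=B topic=B]
After op 3 (checkout): HEAD=topic@B [main=B topic=B]
After op 4 (merge): HEAD=topic@C [main=B topic=C]
After op 5 (commit): HEAD=topic@D [main=B topic=D]
After op 6 (branch): HEAD=topic@D [dev=D main=B topic=D]
After op 7 (commit): HEAD=topic@E [dev=D main=B topic=E]
After op 8 (branch): HEAD=topic@E [dev=D main=B topic=E work=E]
After op 9 (reset): HEAD=topic@A [dev=D main=B topic=A work=E]
After op 10 (checkout): HEAD=main@B [dev=D main=B topic=A work=E]
ancestors(C) = {A,B,C}; B in? yes
ancestors(B) = {A,B}; B in? yes
ancestors(C) = {A,B,C}; E in? no
ancestors(C) = {A,B,C}; D in? no

Answer: yes yes no no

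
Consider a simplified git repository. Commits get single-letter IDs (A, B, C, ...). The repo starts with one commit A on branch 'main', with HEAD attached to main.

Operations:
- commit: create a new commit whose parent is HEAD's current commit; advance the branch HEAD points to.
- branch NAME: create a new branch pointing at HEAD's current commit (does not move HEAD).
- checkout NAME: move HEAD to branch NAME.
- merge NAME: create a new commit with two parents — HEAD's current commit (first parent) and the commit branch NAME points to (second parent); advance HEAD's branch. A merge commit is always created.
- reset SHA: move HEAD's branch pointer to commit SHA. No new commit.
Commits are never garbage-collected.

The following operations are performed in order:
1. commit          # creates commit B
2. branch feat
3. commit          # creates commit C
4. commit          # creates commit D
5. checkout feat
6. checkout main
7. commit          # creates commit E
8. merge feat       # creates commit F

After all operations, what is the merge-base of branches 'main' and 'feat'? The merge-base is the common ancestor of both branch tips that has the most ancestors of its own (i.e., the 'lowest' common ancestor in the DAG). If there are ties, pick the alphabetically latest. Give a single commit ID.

After op 1 (commit): HEAD=main@B [main=B]
After op 2 (branch): HEAD=main@B [feat=B main=B]
After op 3 (commit): HEAD=main@C [feat=B main=C]
After op 4 (commit): HEAD=main@D [feat=B main=D]
After op 5 (checkout): HEAD=feat@B [feat=B main=D]
After op 6 (checkout): HEAD=main@D [feat=B main=D]
After op 7 (commit): HEAD=main@E [feat=B main=E]
After op 8 (merge): HEAD=main@F [feat=B main=F]
ancestors(main=F): ['A', 'B', 'C', 'D', 'E', 'F']
ancestors(feat=B): ['A', 'B']
common: ['A', 'B']

Answer: B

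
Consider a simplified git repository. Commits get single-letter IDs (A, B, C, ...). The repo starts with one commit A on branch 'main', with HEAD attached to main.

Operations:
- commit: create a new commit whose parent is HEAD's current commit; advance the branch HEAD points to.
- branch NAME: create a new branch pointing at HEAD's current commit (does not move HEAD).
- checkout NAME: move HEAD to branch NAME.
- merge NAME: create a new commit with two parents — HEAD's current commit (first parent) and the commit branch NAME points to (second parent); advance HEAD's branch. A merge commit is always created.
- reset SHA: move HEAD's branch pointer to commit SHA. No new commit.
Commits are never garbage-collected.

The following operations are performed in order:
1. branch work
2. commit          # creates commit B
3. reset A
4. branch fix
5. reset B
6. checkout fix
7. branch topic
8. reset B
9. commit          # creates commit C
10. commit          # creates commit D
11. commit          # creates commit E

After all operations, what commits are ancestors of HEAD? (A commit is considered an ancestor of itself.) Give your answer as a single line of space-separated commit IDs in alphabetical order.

Answer: A B C D E

Derivation:
After op 1 (branch): HEAD=main@A [main=A work=A]
After op 2 (commit): HEAD=main@B [main=B work=A]
After op 3 (reset): HEAD=main@A [main=A work=A]
After op 4 (branch): HEAD=main@A [fix=A main=A work=A]
After op 5 (reset): HEAD=main@B [fix=A main=B work=A]
After op 6 (checkout): HEAD=fix@A [fix=A main=B work=A]
After op 7 (branch): HEAD=fix@A [fix=A main=B topic=A work=A]
After op 8 (reset): HEAD=fix@B [fix=B main=B topic=A work=A]
After op 9 (commit): HEAD=fix@C [fix=C main=B topic=A work=A]
After op 10 (commit): HEAD=fix@D [fix=D main=B topic=A work=A]
After op 11 (commit): HEAD=fix@E [fix=E main=B topic=A work=A]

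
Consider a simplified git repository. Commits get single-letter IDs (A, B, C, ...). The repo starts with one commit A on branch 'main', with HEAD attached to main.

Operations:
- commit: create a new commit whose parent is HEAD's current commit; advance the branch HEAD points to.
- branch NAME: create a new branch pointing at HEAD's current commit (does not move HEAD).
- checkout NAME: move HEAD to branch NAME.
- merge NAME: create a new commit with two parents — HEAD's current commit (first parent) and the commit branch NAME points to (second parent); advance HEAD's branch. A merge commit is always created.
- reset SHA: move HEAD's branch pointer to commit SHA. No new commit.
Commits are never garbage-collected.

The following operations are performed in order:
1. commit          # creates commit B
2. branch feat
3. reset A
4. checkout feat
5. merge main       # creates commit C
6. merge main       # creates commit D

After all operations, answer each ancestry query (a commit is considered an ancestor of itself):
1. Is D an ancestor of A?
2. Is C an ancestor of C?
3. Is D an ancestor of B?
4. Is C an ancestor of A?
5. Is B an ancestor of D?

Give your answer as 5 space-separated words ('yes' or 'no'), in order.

After op 1 (commit): HEAD=main@B [main=B]
After op 2 (branch): HEAD=main@B [feat=B main=B]
After op 3 (reset): HEAD=main@A [feat=B main=A]
After op 4 (checkout): HEAD=feat@B [feat=B main=A]
After op 5 (merge): HEAD=feat@C [feat=C main=A]
After op 6 (merge): HEAD=feat@D [feat=D main=A]
ancestors(A) = {A}; D in? no
ancestors(C) = {A,B,C}; C in? yes
ancestors(B) = {A,B}; D in? no
ancestors(A) = {A}; C in? no
ancestors(D) = {A,B,C,D}; B in? yes

Answer: no yes no no yes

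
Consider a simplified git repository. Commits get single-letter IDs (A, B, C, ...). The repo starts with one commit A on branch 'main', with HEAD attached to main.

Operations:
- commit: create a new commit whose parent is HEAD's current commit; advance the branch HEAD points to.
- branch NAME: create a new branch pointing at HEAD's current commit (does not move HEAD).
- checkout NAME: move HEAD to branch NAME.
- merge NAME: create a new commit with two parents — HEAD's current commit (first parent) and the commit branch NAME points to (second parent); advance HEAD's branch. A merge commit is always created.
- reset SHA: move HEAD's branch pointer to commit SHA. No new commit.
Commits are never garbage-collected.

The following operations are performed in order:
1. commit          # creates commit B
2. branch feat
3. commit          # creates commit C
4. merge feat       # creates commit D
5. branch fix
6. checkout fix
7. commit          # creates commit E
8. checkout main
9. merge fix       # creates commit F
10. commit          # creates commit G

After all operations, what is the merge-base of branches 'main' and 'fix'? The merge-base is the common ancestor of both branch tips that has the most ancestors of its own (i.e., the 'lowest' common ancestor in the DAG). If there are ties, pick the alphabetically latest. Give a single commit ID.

After op 1 (commit): HEAD=main@B [main=B]
After op 2 (branch): HEAD=main@B [feat=B main=B]
After op 3 (commit): HEAD=main@C [feat=B main=C]
After op 4 (merge): HEAD=main@D [feat=B main=D]
After op 5 (branch): HEAD=main@D [feat=B fix=D main=D]
After op 6 (checkout): HEAD=fix@D [feat=B fix=D main=D]
After op 7 (commit): HEAD=fix@E [feat=B fix=E main=D]
After op 8 (checkout): HEAD=main@D [feat=B fix=E main=D]
After op 9 (merge): HEAD=main@F [feat=B fix=E main=F]
After op 10 (commit): HEAD=main@G [feat=B fix=E main=G]
ancestors(main=G): ['A', 'B', 'C', 'D', 'E', 'F', 'G']
ancestors(fix=E): ['A', 'B', 'C', 'D', 'E']
common: ['A', 'B', 'C', 'D', 'E']

Answer: E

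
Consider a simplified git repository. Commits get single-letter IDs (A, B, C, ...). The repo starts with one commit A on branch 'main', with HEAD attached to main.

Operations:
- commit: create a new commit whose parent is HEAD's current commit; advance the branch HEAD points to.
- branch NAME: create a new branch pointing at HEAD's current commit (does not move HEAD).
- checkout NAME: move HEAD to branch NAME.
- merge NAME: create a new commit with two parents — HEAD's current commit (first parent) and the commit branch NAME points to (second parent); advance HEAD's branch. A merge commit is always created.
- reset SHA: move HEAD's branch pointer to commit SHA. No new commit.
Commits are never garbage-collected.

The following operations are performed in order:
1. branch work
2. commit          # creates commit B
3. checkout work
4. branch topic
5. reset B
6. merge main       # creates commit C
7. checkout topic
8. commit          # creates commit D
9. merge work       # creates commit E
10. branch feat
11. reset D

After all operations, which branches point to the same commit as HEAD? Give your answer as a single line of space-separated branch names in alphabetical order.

After op 1 (branch): HEAD=main@A [main=A work=A]
After op 2 (commit): HEAD=main@B [main=B work=A]
After op 3 (checkout): HEAD=work@A [main=B work=A]
After op 4 (branch): HEAD=work@A [main=B topic=A work=A]
After op 5 (reset): HEAD=work@B [main=B topic=A work=B]
After op 6 (merge): HEAD=work@C [main=B topic=A work=C]
After op 7 (checkout): HEAD=topic@A [main=B topic=A work=C]
After op 8 (commit): HEAD=topic@D [main=B topic=D work=C]
After op 9 (merge): HEAD=topic@E [main=B topic=E work=C]
After op 10 (branch): HEAD=topic@E [feat=E main=B topic=E work=C]
After op 11 (reset): HEAD=topic@D [feat=E main=B topic=D work=C]

Answer: topic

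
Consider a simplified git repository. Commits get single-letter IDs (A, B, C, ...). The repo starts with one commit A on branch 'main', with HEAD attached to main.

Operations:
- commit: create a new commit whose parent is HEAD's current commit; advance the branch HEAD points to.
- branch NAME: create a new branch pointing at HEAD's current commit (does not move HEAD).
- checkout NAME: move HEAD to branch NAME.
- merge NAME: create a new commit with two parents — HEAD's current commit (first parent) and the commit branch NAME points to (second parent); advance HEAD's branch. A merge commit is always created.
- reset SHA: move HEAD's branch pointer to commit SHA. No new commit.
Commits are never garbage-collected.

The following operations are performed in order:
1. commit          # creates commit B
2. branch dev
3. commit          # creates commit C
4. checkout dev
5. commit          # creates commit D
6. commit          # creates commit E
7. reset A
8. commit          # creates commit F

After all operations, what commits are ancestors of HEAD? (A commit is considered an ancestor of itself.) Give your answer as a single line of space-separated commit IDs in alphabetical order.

Answer: A F

Derivation:
After op 1 (commit): HEAD=main@B [main=B]
After op 2 (branch): HEAD=main@B [dev=B main=B]
After op 3 (commit): HEAD=main@C [dev=B main=C]
After op 4 (checkout): HEAD=dev@B [dev=B main=C]
After op 5 (commit): HEAD=dev@D [dev=D main=C]
After op 6 (commit): HEAD=dev@E [dev=E main=C]
After op 7 (reset): HEAD=dev@A [dev=A main=C]
After op 8 (commit): HEAD=dev@F [dev=F main=C]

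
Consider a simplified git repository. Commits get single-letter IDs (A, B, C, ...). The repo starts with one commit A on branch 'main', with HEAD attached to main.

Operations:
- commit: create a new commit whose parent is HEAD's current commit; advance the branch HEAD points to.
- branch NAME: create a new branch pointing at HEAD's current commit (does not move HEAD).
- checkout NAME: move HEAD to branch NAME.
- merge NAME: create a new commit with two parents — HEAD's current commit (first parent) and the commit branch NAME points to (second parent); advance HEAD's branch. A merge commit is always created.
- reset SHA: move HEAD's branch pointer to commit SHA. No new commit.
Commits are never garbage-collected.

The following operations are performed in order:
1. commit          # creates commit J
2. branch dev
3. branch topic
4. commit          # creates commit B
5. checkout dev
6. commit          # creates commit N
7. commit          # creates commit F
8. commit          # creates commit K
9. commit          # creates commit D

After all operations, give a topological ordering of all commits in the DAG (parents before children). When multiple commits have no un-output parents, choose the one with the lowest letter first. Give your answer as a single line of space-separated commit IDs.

Answer: A J B N F K D

Derivation:
After op 1 (commit): HEAD=main@J [main=J]
After op 2 (branch): HEAD=main@J [dev=J main=J]
After op 3 (branch): HEAD=main@J [dev=J main=J topic=J]
After op 4 (commit): HEAD=main@B [dev=J main=B topic=J]
After op 5 (checkout): HEAD=dev@J [dev=J main=B topic=J]
After op 6 (commit): HEAD=dev@N [dev=N main=B topic=J]
After op 7 (commit): HEAD=dev@F [dev=F main=B topic=J]
After op 8 (commit): HEAD=dev@K [dev=K main=B topic=J]
After op 9 (commit): HEAD=dev@D [dev=D main=B topic=J]
commit A: parents=[]
commit B: parents=['J']
commit D: parents=['K']
commit F: parents=['N']
commit J: parents=['A']
commit K: parents=['F']
commit N: parents=['J']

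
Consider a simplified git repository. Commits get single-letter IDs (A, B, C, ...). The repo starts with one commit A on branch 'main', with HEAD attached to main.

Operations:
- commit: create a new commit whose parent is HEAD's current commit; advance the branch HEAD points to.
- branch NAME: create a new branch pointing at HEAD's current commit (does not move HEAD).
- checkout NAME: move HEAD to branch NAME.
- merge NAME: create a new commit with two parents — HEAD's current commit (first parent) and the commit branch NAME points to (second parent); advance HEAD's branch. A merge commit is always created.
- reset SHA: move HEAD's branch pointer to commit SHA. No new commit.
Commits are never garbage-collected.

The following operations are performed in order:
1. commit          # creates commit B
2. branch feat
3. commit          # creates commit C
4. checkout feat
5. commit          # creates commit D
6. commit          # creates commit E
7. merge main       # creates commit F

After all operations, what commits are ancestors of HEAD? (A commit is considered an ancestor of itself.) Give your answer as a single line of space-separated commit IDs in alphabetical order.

After op 1 (commit): HEAD=main@B [main=B]
After op 2 (branch): HEAD=main@B [feat=B main=B]
After op 3 (commit): HEAD=main@C [feat=B main=C]
After op 4 (checkout): HEAD=feat@B [feat=B main=C]
After op 5 (commit): HEAD=feat@D [feat=D main=C]
After op 6 (commit): HEAD=feat@E [feat=E main=C]
After op 7 (merge): HEAD=feat@F [feat=F main=C]

Answer: A B C D E F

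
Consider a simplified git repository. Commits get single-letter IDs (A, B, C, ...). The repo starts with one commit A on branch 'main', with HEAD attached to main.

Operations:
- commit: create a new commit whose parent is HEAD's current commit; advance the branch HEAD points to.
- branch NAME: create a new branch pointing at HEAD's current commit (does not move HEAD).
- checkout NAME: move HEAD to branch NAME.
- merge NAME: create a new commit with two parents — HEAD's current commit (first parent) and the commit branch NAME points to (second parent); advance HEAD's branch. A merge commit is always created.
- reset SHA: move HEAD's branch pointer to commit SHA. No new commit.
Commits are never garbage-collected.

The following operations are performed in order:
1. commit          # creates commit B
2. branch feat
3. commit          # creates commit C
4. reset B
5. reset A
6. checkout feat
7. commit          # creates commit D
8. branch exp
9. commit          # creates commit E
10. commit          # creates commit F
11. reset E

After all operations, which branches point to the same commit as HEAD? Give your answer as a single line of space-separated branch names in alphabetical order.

After op 1 (commit): HEAD=main@B [main=B]
After op 2 (branch): HEAD=main@B [feat=B main=B]
After op 3 (commit): HEAD=main@C [feat=B main=C]
After op 4 (reset): HEAD=main@B [feat=B main=B]
After op 5 (reset): HEAD=main@A [feat=B main=A]
After op 6 (checkout): HEAD=feat@B [feat=B main=A]
After op 7 (commit): HEAD=feat@D [feat=D main=A]
After op 8 (branch): HEAD=feat@D [exp=D feat=D main=A]
After op 9 (commit): HEAD=feat@E [exp=D feat=E main=A]
After op 10 (commit): HEAD=feat@F [exp=D feat=F main=A]
After op 11 (reset): HEAD=feat@E [exp=D feat=E main=A]

Answer: feat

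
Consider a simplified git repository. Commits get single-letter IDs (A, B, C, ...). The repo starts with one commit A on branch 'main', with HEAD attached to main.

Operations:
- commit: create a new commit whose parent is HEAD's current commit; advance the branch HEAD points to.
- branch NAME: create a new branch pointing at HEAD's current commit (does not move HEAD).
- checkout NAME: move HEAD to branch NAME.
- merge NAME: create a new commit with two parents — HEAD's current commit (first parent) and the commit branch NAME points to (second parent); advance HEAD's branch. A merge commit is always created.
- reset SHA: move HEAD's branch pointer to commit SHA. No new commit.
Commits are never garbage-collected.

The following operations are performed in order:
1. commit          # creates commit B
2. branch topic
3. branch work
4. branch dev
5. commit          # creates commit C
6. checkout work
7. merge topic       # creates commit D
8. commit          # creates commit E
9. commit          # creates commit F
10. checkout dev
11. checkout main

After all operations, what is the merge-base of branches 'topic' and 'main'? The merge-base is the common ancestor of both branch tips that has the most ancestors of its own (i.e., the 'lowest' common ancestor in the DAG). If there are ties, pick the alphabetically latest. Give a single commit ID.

Answer: B

Derivation:
After op 1 (commit): HEAD=main@B [main=B]
After op 2 (branch): HEAD=main@B [main=B topic=B]
After op 3 (branch): HEAD=main@B [main=B topic=B work=B]
After op 4 (branch): HEAD=main@B [dev=B main=B topic=B work=B]
After op 5 (commit): HEAD=main@C [dev=B main=C topic=B work=B]
After op 6 (checkout): HEAD=work@B [dev=B main=C topic=B work=B]
After op 7 (merge): HEAD=work@D [dev=B main=C topic=B work=D]
After op 8 (commit): HEAD=work@E [dev=B main=C topic=B work=E]
After op 9 (commit): HEAD=work@F [dev=B main=C topic=B work=F]
After op 10 (checkout): HEAD=dev@B [dev=B main=C topic=B work=F]
After op 11 (checkout): HEAD=main@C [dev=B main=C topic=B work=F]
ancestors(topic=B): ['A', 'B']
ancestors(main=C): ['A', 'B', 'C']
common: ['A', 'B']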